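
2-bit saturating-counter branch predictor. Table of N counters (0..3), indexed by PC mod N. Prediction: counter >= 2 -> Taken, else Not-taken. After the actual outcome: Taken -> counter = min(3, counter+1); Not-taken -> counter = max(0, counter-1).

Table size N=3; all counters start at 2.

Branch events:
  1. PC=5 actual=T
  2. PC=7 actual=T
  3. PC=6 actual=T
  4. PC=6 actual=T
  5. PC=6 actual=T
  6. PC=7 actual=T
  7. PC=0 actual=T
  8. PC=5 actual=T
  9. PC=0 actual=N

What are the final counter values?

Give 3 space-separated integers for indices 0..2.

Ev 1: PC=5 idx=2 pred=T actual=T -> ctr[2]=3
Ev 2: PC=7 idx=1 pred=T actual=T -> ctr[1]=3
Ev 3: PC=6 idx=0 pred=T actual=T -> ctr[0]=3
Ev 4: PC=6 idx=0 pred=T actual=T -> ctr[0]=3
Ev 5: PC=6 idx=0 pred=T actual=T -> ctr[0]=3
Ev 6: PC=7 idx=1 pred=T actual=T -> ctr[1]=3
Ev 7: PC=0 idx=0 pred=T actual=T -> ctr[0]=3
Ev 8: PC=5 idx=2 pred=T actual=T -> ctr[2]=3
Ev 9: PC=0 idx=0 pred=T actual=N -> ctr[0]=2

Answer: 2 3 3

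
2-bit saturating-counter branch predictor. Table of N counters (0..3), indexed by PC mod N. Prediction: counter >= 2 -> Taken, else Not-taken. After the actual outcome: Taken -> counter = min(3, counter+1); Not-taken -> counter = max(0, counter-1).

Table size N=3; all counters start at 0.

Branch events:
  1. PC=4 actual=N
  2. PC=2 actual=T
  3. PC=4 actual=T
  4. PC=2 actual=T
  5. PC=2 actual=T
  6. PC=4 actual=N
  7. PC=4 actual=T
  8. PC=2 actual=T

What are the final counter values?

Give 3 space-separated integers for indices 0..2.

Ev 1: PC=4 idx=1 pred=N actual=N -> ctr[1]=0
Ev 2: PC=2 idx=2 pred=N actual=T -> ctr[2]=1
Ev 3: PC=4 idx=1 pred=N actual=T -> ctr[1]=1
Ev 4: PC=2 idx=2 pred=N actual=T -> ctr[2]=2
Ev 5: PC=2 idx=2 pred=T actual=T -> ctr[2]=3
Ev 6: PC=4 idx=1 pred=N actual=N -> ctr[1]=0
Ev 7: PC=4 idx=1 pred=N actual=T -> ctr[1]=1
Ev 8: PC=2 idx=2 pred=T actual=T -> ctr[2]=3

Answer: 0 1 3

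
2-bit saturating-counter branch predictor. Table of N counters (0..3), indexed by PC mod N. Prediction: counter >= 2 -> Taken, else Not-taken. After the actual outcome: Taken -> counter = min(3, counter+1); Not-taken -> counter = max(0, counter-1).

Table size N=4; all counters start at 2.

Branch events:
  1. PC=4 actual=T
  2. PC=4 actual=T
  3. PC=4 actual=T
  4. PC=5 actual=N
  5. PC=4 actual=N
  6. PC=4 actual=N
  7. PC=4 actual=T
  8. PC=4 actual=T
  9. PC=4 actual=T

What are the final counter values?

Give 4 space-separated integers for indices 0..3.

Ev 1: PC=4 idx=0 pred=T actual=T -> ctr[0]=3
Ev 2: PC=4 idx=0 pred=T actual=T -> ctr[0]=3
Ev 3: PC=4 idx=0 pred=T actual=T -> ctr[0]=3
Ev 4: PC=5 idx=1 pred=T actual=N -> ctr[1]=1
Ev 5: PC=4 idx=0 pred=T actual=N -> ctr[0]=2
Ev 6: PC=4 idx=0 pred=T actual=N -> ctr[0]=1
Ev 7: PC=4 idx=0 pred=N actual=T -> ctr[0]=2
Ev 8: PC=4 idx=0 pred=T actual=T -> ctr[0]=3
Ev 9: PC=4 idx=0 pred=T actual=T -> ctr[0]=3

Answer: 3 1 2 2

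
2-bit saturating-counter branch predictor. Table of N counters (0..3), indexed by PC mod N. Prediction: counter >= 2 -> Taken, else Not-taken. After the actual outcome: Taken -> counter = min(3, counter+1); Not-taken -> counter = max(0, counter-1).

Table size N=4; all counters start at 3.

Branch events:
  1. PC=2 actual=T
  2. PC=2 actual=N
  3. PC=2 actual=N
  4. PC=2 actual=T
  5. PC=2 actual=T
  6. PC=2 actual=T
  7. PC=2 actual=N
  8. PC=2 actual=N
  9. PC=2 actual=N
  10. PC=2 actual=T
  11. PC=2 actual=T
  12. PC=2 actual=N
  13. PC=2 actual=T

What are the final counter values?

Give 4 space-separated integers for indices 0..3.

Answer: 3 3 2 3

Derivation:
Ev 1: PC=2 idx=2 pred=T actual=T -> ctr[2]=3
Ev 2: PC=2 idx=2 pred=T actual=N -> ctr[2]=2
Ev 3: PC=2 idx=2 pred=T actual=N -> ctr[2]=1
Ev 4: PC=2 idx=2 pred=N actual=T -> ctr[2]=2
Ev 5: PC=2 idx=2 pred=T actual=T -> ctr[2]=3
Ev 6: PC=2 idx=2 pred=T actual=T -> ctr[2]=3
Ev 7: PC=2 idx=2 pred=T actual=N -> ctr[2]=2
Ev 8: PC=2 idx=2 pred=T actual=N -> ctr[2]=1
Ev 9: PC=2 idx=2 pred=N actual=N -> ctr[2]=0
Ev 10: PC=2 idx=2 pred=N actual=T -> ctr[2]=1
Ev 11: PC=2 idx=2 pred=N actual=T -> ctr[2]=2
Ev 12: PC=2 idx=2 pred=T actual=N -> ctr[2]=1
Ev 13: PC=2 idx=2 pred=N actual=T -> ctr[2]=2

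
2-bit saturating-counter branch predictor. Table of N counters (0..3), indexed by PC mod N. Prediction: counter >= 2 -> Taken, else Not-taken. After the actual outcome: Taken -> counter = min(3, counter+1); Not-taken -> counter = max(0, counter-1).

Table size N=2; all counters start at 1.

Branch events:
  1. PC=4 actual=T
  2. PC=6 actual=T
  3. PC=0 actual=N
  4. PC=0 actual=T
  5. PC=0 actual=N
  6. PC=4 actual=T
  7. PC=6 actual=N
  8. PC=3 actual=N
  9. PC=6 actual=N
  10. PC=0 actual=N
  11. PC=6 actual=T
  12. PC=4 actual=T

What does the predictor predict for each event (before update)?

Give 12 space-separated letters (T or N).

Ev 1: PC=4 idx=0 pred=N actual=T -> ctr[0]=2
Ev 2: PC=6 idx=0 pred=T actual=T -> ctr[0]=3
Ev 3: PC=0 idx=0 pred=T actual=N -> ctr[0]=2
Ev 4: PC=0 idx=0 pred=T actual=T -> ctr[0]=3
Ev 5: PC=0 idx=0 pred=T actual=N -> ctr[0]=2
Ev 6: PC=4 idx=0 pred=T actual=T -> ctr[0]=3
Ev 7: PC=6 idx=0 pred=T actual=N -> ctr[0]=2
Ev 8: PC=3 idx=1 pred=N actual=N -> ctr[1]=0
Ev 9: PC=6 idx=0 pred=T actual=N -> ctr[0]=1
Ev 10: PC=0 idx=0 pred=N actual=N -> ctr[0]=0
Ev 11: PC=6 idx=0 pred=N actual=T -> ctr[0]=1
Ev 12: PC=4 idx=0 pred=N actual=T -> ctr[0]=2

Answer: N T T T T T T N T N N N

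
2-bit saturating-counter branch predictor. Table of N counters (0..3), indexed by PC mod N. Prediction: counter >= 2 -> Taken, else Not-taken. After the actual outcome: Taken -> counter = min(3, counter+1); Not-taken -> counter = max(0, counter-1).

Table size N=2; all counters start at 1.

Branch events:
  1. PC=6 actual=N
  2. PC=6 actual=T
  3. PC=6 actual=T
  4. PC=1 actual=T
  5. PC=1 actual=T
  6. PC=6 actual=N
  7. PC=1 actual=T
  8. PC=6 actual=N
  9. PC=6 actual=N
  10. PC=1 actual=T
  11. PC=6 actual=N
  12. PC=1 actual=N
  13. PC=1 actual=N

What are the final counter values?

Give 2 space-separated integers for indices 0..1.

Ev 1: PC=6 idx=0 pred=N actual=N -> ctr[0]=0
Ev 2: PC=6 idx=0 pred=N actual=T -> ctr[0]=1
Ev 3: PC=6 idx=0 pred=N actual=T -> ctr[0]=2
Ev 4: PC=1 idx=1 pred=N actual=T -> ctr[1]=2
Ev 5: PC=1 idx=1 pred=T actual=T -> ctr[1]=3
Ev 6: PC=6 idx=0 pred=T actual=N -> ctr[0]=1
Ev 7: PC=1 idx=1 pred=T actual=T -> ctr[1]=3
Ev 8: PC=6 idx=0 pred=N actual=N -> ctr[0]=0
Ev 9: PC=6 idx=0 pred=N actual=N -> ctr[0]=0
Ev 10: PC=1 idx=1 pred=T actual=T -> ctr[1]=3
Ev 11: PC=6 idx=0 pred=N actual=N -> ctr[0]=0
Ev 12: PC=1 idx=1 pred=T actual=N -> ctr[1]=2
Ev 13: PC=1 idx=1 pred=T actual=N -> ctr[1]=1

Answer: 0 1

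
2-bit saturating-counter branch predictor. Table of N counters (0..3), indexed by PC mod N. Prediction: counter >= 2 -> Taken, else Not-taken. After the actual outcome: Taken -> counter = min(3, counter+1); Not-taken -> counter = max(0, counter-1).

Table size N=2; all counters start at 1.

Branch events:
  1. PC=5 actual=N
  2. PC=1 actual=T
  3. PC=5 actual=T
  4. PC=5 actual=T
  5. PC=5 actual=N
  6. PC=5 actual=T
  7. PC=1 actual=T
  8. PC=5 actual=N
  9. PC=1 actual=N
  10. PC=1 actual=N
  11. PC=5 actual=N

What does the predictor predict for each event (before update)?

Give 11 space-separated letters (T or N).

Answer: N N N T T T T T T N N

Derivation:
Ev 1: PC=5 idx=1 pred=N actual=N -> ctr[1]=0
Ev 2: PC=1 idx=1 pred=N actual=T -> ctr[1]=1
Ev 3: PC=5 idx=1 pred=N actual=T -> ctr[1]=2
Ev 4: PC=5 idx=1 pred=T actual=T -> ctr[1]=3
Ev 5: PC=5 idx=1 pred=T actual=N -> ctr[1]=2
Ev 6: PC=5 idx=1 pred=T actual=T -> ctr[1]=3
Ev 7: PC=1 idx=1 pred=T actual=T -> ctr[1]=3
Ev 8: PC=5 idx=1 pred=T actual=N -> ctr[1]=2
Ev 9: PC=1 idx=1 pred=T actual=N -> ctr[1]=1
Ev 10: PC=1 idx=1 pred=N actual=N -> ctr[1]=0
Ev 11: PC=5 idx=1 pred=N actual=N -> ctr[1]=0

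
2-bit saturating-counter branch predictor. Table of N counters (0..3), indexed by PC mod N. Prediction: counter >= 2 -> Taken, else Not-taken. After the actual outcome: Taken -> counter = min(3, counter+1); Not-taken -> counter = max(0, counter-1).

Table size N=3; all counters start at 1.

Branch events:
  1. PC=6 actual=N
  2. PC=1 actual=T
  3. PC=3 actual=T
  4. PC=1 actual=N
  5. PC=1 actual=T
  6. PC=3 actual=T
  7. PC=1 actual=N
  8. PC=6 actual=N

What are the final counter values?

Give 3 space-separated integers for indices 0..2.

Ev 1: PC=6 idx=0 pred=N actual=N -> ctr[0]=0
Ev 2: PC=1 idx=1 pred=N actual=T -> ctr[1]=2
Ev 3: PC=3 idx=0 pred=N actual=T -> ctr[0]=1
Ev 4: PC=1 idx=1 pred=T actual=N -> ctr[1]=1
Ev 5: PC=1 idx=1 pred=N actual=T -> ctr[1]=2
Ev 6: PC=3 idx=0 pred=N actual=T -> ctr[0]=2
Ev 7: PC=1 idx=1 pred=T actual=N -> ctr[1]=1
Ev 8: PC=6 idx=0 pred=T actual=N -> ctr[0]=1

Answer: 1 1 1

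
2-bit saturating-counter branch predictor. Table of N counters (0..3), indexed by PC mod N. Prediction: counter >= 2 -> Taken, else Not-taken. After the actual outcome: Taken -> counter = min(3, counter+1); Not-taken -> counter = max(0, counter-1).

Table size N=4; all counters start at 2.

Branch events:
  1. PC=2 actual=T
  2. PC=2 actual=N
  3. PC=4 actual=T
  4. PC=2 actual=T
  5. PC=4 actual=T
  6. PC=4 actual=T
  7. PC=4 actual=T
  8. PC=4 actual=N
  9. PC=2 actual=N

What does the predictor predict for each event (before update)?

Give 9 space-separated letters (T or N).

Ev 1: PC=2 idx=2 pred=T actual=T -> ctr[2]=3
Ev 2: PC=2 idx=2 pred=T actual=N -> ctr[2]=2
Ev 3: PC=4 idx=0 pred=T actual=T -> ctr[0]=3
Ev 4: PC=2 idx=2 pred=T actual=T -> ctr[2]=3
Ev 5: PC=4 idx=0 pred=T actual=T -> ctr[0]=3
Ev 6: PC=4 idx=0 pred=T actual=T -> ctr[0]=3
Ev 7: PC=4 idx=0 pred=T actual=T -> ctr[0]=3
Ev 8: PC=4 idx=0 pred=T actual=N -> ctr[0]=2
Ev 9: PC=2 idx=2 pred=T actual=N -> ctr[2]=2

Answer: T T T T T T T T T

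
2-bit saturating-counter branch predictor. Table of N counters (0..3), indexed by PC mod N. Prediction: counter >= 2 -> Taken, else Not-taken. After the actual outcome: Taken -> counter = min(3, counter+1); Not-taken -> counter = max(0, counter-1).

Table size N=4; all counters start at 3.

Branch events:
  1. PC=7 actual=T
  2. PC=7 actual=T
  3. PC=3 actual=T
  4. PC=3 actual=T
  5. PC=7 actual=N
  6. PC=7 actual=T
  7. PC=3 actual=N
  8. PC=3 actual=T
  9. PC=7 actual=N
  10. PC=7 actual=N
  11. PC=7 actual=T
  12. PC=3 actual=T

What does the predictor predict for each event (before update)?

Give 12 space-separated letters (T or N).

Answer: T T T T T T T T T T N T

Derivation:
Ev 1: PC=7 idx=3 pred=T actual=T -> ctr[3]=3
Ev 2: PC=7 idx=3 pred=T actual=T -> ctr[3]=3
Ev 3: PC=3 idx=3 pred=T actual=T -> ctr[3]=3
Ev 4: PC=3 idx=3 pred=T actual=T -> ctr[3]=3
Ev 5: PC=7 idx=3 pred=T actual=N -> ctr[3]=2
Ev 6: PC=7 idx=3 pred=T actual=T -> ctr[3]=3
Ev 7: PC=3 idx=3 pred=T actual=N -> ctr[3]=2
Ev 8: PC=3 idx=3 pred=T actual=T -> ctr[3]=3
Ev 9: PC=7 idx=3 pred=T actual=N -> ctr[3]=2
Ev 10: PC=7 idx=3 pred=T actual=N -> ctr[3]=1
Ev 11: PC=7 idx=3 pred=N actual=T -> ctr[3]=2
Ev 12: PC=3 idx=3 pred=T actual=T -> ctr[3]=3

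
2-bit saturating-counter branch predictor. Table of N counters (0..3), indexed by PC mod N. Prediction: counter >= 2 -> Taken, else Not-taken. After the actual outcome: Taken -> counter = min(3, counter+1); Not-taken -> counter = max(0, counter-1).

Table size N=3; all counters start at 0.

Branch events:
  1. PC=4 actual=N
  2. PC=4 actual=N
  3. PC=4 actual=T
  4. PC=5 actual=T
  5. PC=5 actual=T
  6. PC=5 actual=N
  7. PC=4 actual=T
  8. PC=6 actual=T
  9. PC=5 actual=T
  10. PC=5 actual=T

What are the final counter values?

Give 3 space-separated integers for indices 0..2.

Answer: 1 2 3

Derivation:
Ev 1: PC=4 idx=1 pred=N actual=N -> ctr[1]=0
Ev 2: PC=4 idx=1 pred=N actual=N -> ctr[1]=0
Ev 3: PC=4 idx=1 pred=N actual=T -> ctr[1]=1
Ev 4: PC=5 idx=2 pred=N actual=T -> ctr[2]=1
Ev 5: PC=5 idx=2 pred=N actual=T -> ctr[2]=2
Ev 6: PC=5 idx=2 pred=T actual=N -> ctr[2]=1
Ev 7: PC=4 idx=1 pred=N actual=T -> ctr[1]=2
Ev 8: PC=6 idx=0 pred=N actual=T -> ctr[0]=1
Ev 9: PC=5 idx=2 pred=N actual=T -> ctr[2]=2
Ev 10: PC=5 idx=2 pred=T actual=T -> ctr[2]=3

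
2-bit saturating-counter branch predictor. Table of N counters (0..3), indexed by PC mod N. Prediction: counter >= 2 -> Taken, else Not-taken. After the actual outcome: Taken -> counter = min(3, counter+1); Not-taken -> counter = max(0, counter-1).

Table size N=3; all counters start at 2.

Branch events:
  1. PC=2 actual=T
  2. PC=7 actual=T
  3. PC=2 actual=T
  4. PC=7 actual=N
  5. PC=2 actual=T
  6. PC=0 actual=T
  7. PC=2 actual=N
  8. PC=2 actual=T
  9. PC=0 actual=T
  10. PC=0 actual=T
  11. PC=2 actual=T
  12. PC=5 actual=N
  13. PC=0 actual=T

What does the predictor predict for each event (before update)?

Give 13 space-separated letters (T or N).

Ev 1: PC=2 idx=2 pred=T actual=T -> ctr[2]=3
Ev 2: PC=7 idx=1 pred=T actual=T -> ctr[1]=3
Ev 3: PC=2 idx=2 pred=T actual=T -> ctr[2]=3
Ev 4: PC=7 idx=1 pred=T actual=N -> ctr[1]=2
Ev 5: PC=2 idx=2 pred=T actual=T -> ctr[2]=3
Ev 6: PC=0 idx=0 pred=T actual=T -> ctr[0]=3
Ev 7: PC=2 idx=2 pred=T actual=N -> ctr[2]=2
Ev 8: PC=2 idx=2 pred=T actual=T -> ctr[2]=3
Ev 9: PC=0 idx=0 pred=T actual=T -> ctr[0]=3
Ev 10: PC=0 idx=0 pred=T actual=T -> ctr[0]=3
Ev 11: PC=2 idx=2 pred=T actual=T -> ctr[2]=3
Ev 12: PC=5 idx=2 pred=T actual=N -> ctr[2]=2
Ev 13: PC=0 idx=0 pred=T actual=T -> ctr[0]=3

Answer: T T T T T T T T T T T T T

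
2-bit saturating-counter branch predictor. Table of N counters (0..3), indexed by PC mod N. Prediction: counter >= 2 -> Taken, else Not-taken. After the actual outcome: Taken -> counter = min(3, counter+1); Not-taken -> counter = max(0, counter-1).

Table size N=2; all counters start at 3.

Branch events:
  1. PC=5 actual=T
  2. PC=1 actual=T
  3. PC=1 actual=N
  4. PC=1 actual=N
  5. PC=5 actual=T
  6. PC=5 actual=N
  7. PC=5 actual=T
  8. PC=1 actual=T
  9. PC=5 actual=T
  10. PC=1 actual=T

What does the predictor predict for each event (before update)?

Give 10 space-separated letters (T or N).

Answer: T T T T N T N T T T

Derivation:
Ev 1: PC=5 idx=1 pred=T actual=T -> ctr[1]=3
Ev 2: PC=1 idx=1 pred=T actual=T -> ctr[1]=3
Ev 3: PC=1 idx=1 pred=T actual=N -> ctr[1]=2
Ev 4: PC=1 idx=1 pred=T actual=N -> ctr[1]=1
Ev 5: PC=5 idx=1 pred=N actual=T -> ctr[1]=2
Ev 6: PC=5 idx=1 pred=T actual=N -> ctr[1]=1
Ev 7: PC=5 idx=1 pred=N actual=T -> ctr[1]=2
Ev 8: PC=1 idx=1 pred=T actual=T -> ctr[1]=3
Ev 9: PC=5 idx=1 pred=T actual=T -> ctr[1]=3
Ev 10: PC=1 idx=1 pred=T actual=T -> ctr[1]=3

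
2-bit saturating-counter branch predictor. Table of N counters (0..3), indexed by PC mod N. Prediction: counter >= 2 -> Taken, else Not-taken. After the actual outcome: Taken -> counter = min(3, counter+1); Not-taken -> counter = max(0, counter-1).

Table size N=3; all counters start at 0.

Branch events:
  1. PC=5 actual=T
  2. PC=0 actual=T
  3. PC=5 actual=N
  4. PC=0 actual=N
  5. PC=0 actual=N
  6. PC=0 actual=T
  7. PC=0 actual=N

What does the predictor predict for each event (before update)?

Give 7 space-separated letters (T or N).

Ev 1: PC=5 idx=2 pred=N actual=T -> ctr[2]=1
Ev 2: PC=0 idx=0 pred=N actual=T -> ctr[0]=1
Ev 3: PC=5 idx=2 pred=N actual=N -> ctr[2]=0
Ev 4: PC=0 idx=0 pred=N actual=N -> ctr[0]=0
Ev 5: PC=0 idx=0 pred=N actual=N -> ctr[0]=0
Ev 6: PC=0 idx=0 pred=N actual=T -> ctr[0]=1
Ev 7: PC=0 idx=0 pred=N actual=N -> ctr[0]=0

Answer: N N N N N N N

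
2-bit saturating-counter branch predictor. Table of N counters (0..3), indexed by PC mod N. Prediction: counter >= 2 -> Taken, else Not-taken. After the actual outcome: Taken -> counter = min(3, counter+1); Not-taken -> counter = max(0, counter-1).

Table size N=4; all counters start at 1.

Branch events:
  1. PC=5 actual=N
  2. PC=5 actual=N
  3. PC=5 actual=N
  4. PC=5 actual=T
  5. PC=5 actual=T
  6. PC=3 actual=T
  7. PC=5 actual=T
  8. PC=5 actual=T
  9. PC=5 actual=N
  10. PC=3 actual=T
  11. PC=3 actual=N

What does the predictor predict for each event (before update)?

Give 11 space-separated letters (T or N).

Ev 1: PC=5 idx=1 pred=N actual=N -> ctr[1]=0
Ev 2: PC=5 idx=1 pred=N actual=N -> ctr[1]=0
Ev 3: PC=5 idx=1 pred=N actual=N -> ctr[1]=0
Ev 4: PC=5 idx=1 pred=N actual=T -> ctr[1]=1
Ev 5: PC=5 idx=1 pred=N actual=T -> ctr[1]=2
Ev 6: PC=3 idx=3 pred=N actual=T -> ctr[3]=2
Ev 7: PC=5 idx=1 pred=T actual=T -> ctr[1]=3
Ev 8: PC=5 idx=1 pred=T actual=T -> ctr[1]=3
Ev 9: PC=5 idx=1 pred=T actual=N -> ctr[1]=2
Ev 10: PC=3 idx=3 pred=T actual=T -> ctr[3]=3
Ev 11: PC=3 idx=3 pred=T actual=N -> ctr[3]=2

Answer: N N N N N N T T T T T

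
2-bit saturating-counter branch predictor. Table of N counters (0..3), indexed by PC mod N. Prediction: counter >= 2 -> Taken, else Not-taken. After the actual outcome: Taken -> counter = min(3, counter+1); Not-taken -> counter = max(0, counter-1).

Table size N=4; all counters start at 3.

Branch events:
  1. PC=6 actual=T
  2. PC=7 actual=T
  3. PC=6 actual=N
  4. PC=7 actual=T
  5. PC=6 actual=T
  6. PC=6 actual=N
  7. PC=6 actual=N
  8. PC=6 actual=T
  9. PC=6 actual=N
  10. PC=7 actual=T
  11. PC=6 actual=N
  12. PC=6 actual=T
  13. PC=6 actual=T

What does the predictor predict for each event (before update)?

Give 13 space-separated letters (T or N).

Ev 1: PC=6 idx=2 pred=T actual=T -> ctr[2]=3
Ev 2: PC=7 idx=3 pred=T actual=T -> ctr[3]=3
Ev 3: PC=6 idx=2 pred=T actual=N -> ctr[2]=2
Ev 4: PC=7 idx=3 pred=T actual=T -> ctr[3]=3
Ev 5: PC=6 idx=2 pred=T actual=T -> ctr[2]=3
Ev 6: PC=6 idx=2 pred=T actual=N -> ctr[2]=2
Ev 7: PC=6 idx=2 pred=T actual=N -> ctr[2]=1
Ev 8: PC=6 idx=2 pred=N actual=T -> ctr[2]=2
Ev 9: PC=6 idx=2 pred=T actual=N -> ctr[2]=1
Ev 10: PC=7 idx=3 pred=T actual=T -> ctr[3]=3
Ev 11: PC=6 idx=2 pred=N actual=N -> ctr[2]=0
Ev 12: PC=6 idx=2 pred=N actual=T -> ctr[2]=1
Ev 13: PC=6 idx=2 pred=N actual=T -> ctr[2]=2

Answer: T T T T T T T N T T N N N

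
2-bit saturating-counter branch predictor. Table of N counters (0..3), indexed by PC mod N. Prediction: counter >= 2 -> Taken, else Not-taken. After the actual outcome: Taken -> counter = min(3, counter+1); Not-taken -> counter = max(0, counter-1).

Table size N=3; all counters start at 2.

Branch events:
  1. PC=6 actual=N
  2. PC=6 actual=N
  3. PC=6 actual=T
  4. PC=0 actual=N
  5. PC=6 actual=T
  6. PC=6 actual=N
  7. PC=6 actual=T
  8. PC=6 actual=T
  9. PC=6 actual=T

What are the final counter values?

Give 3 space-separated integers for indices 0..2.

Ev 1: PC=6 idx=0 pred=T actual=N -> ctr[0]=1
Ev 2: PC=6 idx=0 pred=N actual=N -> ctr[0]=0
Ev 3: PC=6 idx=0 pred=N actual=T -> ctr[0]=1
Ev 4: PC=0 idx=0 pred=N actual=N -> ctr[0]=0
Ev 5: PC=6 idx=0 pred=N actual=T -> ctr[0]=1
Ev 6: PC=6 idx=0 pred=N actual=N -> ctr[0]=0
Ev 7: PC=6 idx=0 pred=N actual=T -> ctr[0]=1
Ev 8: PC=6 idx=0 pred=N actual=T -> ctr[0]=2
Ev 9: PC=6 idx=0 pred=T actual=T -> ctr[0]=3

Answer: 3 2 2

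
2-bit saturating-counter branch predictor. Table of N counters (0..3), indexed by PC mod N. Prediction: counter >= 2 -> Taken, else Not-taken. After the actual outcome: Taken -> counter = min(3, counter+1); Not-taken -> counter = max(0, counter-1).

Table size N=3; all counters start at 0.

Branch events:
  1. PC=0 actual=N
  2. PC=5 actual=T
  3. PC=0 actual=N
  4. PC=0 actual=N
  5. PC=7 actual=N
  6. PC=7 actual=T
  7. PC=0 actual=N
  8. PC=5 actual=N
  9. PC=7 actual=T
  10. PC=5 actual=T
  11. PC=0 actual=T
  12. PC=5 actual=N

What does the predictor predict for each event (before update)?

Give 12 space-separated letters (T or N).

Ev 1: PC=0 idx=0 pred=N actual=N -> ctr[0]=0
Ev 2: PC=5 idx=2 pred=N actual=T -> ctr[2]=1
Ev 3: PC=0 idx=0 pred=N actual=N -> ctr[0]=0
Ev 4: PC=0 idx=0 pred=N actual=N -> ctr[0]=0
Ev 5: PC=7 idx=1 pred=N actual=N -> ctr[1]=0
Ev 6: PC=7 idx=1 pred=N actual=T -> ctr[1]=1
Ev 7: PC=0 idx=0 pred=N actual=N -> ctr[0]=0
Ev 8: PC=5 idx=2 pred=N actual=N -> ctr[2]=0
Ev 9: PC=7 idx=1 pred=N actual=T -> ctr[1]=2
Ev 10: PC=5 idx=2 pred=N actual=T -> ctr[2]=1
Ev 11: PC=0 idx=0 pred=N actual=T -> ctr[0]=1
Ev 12: PC=5 idx=2 pred=N actual=N -> ctr[2]=0

Answer: N N N N N N N N N N N N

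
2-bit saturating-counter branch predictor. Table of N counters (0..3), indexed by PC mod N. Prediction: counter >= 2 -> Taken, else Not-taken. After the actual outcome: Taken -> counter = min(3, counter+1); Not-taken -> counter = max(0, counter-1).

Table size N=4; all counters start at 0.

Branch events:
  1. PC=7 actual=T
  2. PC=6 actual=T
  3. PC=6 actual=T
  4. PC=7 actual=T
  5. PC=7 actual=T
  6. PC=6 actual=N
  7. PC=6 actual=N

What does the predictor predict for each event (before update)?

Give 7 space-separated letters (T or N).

Answer: N N N N T T N

Derivation:
Ev 1: PC=7 idx=3 pred=N actual=T -> ctr[3]=1
Ev 2: PC=6 idx=2 pred=N actual=T -> ctr[2]=1
Ev 3: PC=6 idx=2 pred=N actual=T -> ctr[2]=2
Ev 4: PC=7 idx=3 pred=N actual=T -> ctr[3]=2
Ev 5: PC=7 idx=3 pred=T actual=T -> ctr[3]=3
Ev 6: PC=6 idx=2 pred=T actual=N -> ctr[2]=1
Ev 7: PC=6 idx=2 pred=N actual=N -> ctr[2]=0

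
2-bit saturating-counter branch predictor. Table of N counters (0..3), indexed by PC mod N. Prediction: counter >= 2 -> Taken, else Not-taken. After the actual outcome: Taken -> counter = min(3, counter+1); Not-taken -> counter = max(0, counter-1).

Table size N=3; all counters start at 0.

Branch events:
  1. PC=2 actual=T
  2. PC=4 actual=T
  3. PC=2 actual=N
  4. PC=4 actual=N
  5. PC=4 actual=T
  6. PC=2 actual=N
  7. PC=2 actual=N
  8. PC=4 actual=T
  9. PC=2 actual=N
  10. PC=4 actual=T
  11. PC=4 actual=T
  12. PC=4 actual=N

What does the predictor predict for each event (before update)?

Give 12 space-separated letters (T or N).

Ev 1: PC=2 idx=2 pred=N actual=T -> ctr[2]=1
Ev 2: PC=4 idx=1 pred=N actual=T -> ctr[1]=1
Ev 3: PC=2 idx=2 pred=N actual=N -> ctr[2]=0
Ev 4: PC=4 idx=1 pred=N actual=N -> ctr[1]=0
Ev 5: PC=4 idx=1 pred=N actual=T -> ctr[1]=1
Ev 6: PC=2 idx=2 pred=N actual=N -> ctr[2]=0
Ev 7: PC=2 idx=2 pred=N actual=N -> ctr[2]=0
Ev 8: PC=4 idx=1 pred=N actual=T -> ctr[1]=2
Ev 9: PC=2 idx=2 pred=N actual=N -> ctr[2]=0
Ev 10: PC=4 idx=1 pred=T actual=T -> ctr[1]=3
Ev 11: PC=4 idx=1 pred=T actual=T -> ctr[1]=3
Ev 12: PC=4 idx=1 pred=T actual=N -> ctr[1]=2

Answer: N N N N N N N N N T T T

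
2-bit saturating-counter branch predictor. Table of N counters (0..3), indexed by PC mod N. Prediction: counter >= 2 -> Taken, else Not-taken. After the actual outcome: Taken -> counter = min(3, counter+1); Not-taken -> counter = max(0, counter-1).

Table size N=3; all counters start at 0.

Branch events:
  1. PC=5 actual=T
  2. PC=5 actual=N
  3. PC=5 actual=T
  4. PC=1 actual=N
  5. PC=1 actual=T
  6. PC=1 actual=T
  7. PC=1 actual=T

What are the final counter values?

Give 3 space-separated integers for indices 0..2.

Ev 1: PC=5 idx=2 pred=N actual=T -> ctr[2]=1
Ev 2: PC=5 idx=2 pred=N actual=N -> ctr[2]=0
Ev 3: PC=5 idx=2 pred=N actual=T -> ctr[2]=1
Ev 4: PC=1 idx=1 pred=N actual=N -> ctr[1]=0
Ev 5: PC=1 idx=1 pred=N actual=T -> ctr[1]=1
Ev 6: PC=1 idx=1 pred=N actual=T -> ctr[1]=2
Ev 7: PC=1 idx=1 pred=T actual=T -> ctr[1]=3

Answer: 0 3 1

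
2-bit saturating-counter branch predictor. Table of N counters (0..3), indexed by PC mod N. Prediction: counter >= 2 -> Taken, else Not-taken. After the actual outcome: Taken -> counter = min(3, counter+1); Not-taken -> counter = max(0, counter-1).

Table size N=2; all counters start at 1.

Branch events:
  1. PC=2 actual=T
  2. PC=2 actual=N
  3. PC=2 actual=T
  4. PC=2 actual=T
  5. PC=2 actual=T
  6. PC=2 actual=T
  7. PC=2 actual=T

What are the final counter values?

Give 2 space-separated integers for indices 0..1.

Ev 1: PC=2 idx=0 pred=N actual=T -> ctr[0]=2
Ev 2: PC=2 idx=0 pred=T actual=N -> ctr[0]=1
Ev 3: PC=2 idx=0 pred=N actual=T -> ctr[0]=2
Ev 4: PC=2 idx=0 pred=T actual=T -> ctr[0]=3
Ev 5: PC=2 idx=0 pred=T actual=T -> ctr[0]=3
Ev 6: PC=2 idx=0 pred=T actual=T -> ctr[0]=3
Ev 7: PC=2 idx=0 pred=T actual=T -> ctr[0]=3

Answer: 3 1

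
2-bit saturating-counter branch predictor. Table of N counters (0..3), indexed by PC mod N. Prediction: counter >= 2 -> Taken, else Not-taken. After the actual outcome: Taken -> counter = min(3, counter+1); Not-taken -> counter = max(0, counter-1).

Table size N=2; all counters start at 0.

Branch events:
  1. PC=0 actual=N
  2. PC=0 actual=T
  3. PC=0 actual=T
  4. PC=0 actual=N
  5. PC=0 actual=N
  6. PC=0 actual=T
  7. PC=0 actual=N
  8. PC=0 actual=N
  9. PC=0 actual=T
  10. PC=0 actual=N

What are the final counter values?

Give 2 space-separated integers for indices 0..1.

Ev 1: PC=0 idx=0 pred=N actual=N -> ctr[0]=0
Ev 2: PC=0 idx=0 pred=N actual=T -> ctr[0]=1
Ev 3: PC=0 idx=0 pred=N actual=T -> ctr[0]=2
Ev 4: PC=0 idx=0 pred=T actual=N -> ctr[0]=1
Ev 5: PC=0 idx=0 pred=N actual=N -> ctr[0]=0
Ev 6: PC=0 idx=0 pred=N actual=T -> ctr[0]=1
Ev 7: PC=0 idx=0 pred=N actual=N -> ctr[0]=0
Ev 8: PC=0 idx=0 pred=N actual=N -> ctr[0]=0
Ev 9: PC=0 idx=0 pred=N actual=T -> ctr[0]=1
Ev 10: PC=0 idx=0 pred=N actual=N -> ctr[0]=0

Answer: 0 0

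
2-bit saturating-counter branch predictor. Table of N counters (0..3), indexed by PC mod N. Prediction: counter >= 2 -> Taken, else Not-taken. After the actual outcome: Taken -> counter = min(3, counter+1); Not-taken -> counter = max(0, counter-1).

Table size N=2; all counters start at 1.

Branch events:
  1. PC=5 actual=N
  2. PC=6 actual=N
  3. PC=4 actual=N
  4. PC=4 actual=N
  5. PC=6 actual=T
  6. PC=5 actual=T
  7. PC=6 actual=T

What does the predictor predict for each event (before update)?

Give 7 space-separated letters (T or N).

Answer: N N N N N N N

Derivation:
Ev 1: PC=5 idx=1 pred=N actual=N -> ctr[1]=0
Ev 2: PC=6 idx=0 pred=N actual=N -> ctr[0]=0
Ev 3: PC=4 idx=0 pred=N actual=N -> ctr[0]=0
Ev 4: PC=4 idx=0 pred=N actual=N -> ctr[0]=0
Ev 5: PC=6 idx=0 pred=N actual=T -> ctr[0]=1
Ev 6: PC=5 idx=1 pred=N actual=T -> ctr[1]=1
Ev 7: PC=6 idx=0 pred=N actual=T -> ctr[0]=2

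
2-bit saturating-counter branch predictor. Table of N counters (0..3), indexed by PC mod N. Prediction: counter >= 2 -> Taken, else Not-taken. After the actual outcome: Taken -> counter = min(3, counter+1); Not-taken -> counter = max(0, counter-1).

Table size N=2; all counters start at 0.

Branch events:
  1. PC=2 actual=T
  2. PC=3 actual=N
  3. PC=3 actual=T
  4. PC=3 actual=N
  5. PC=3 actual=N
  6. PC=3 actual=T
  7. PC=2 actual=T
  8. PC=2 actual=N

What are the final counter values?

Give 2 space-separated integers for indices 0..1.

Ev 1: PC=2 idx=0 pred=N actual=T -> ctr[0]=1
Ev 2: PC=3 idx=1 pred=N actual=N -> ctr[1]=0
Ev 3: PC=3 idx=1 pred=N actual=T -> ctr[1]=1
Ev 4: PC=3 idx=1 pred=N actual=N -> ctr[1]=0
Ev 5: PC=3 idx=1 pred=N actual=N -> ctr[1]=0
Ev 6: PC=3 idx=1 pred=N actual=T -> ctr[1]=1
Ev 7: PC=2 idx=0 pred=N actual=T -> ctr[0]=2
Ev 8: PC=2 idx=0 pred=T actual=N -> ctr[0]=1

Answer: 1 1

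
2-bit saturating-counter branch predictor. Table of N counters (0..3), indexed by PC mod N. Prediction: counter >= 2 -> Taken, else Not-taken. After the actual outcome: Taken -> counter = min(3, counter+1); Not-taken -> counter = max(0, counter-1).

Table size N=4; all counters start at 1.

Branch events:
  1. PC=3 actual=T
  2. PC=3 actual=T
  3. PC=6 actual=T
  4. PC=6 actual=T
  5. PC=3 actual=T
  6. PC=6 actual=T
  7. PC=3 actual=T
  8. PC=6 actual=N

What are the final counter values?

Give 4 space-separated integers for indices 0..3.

Answer: 1 1 2 3

Derivation:
Ev 1: PC=3 idx=3 pred=N actual=T -> ctr[3]=2
Ev 2: PC=3 idx=3 pred=T actual=T -> ctr[3]=3
Ev 3: PC=6 idx=2 pred=N actual=T -> ctr[2]=2
Ev 4: PC=6 idx=2 pred=T actual=T -> ctr[2]=3
Ev 5: PC=3 idx=3 pred=T actual=T -> ctr[3]=3
Ev 6: PC=6 idx=2 pred=T actual=T -> ctr[2]=3
Ev 7: PC=3 idx=3 pred=T actual=T -> ctr[3]=3
Ev 8: PC=6 idx=2 pred=T actual=N -> ctr[2]=2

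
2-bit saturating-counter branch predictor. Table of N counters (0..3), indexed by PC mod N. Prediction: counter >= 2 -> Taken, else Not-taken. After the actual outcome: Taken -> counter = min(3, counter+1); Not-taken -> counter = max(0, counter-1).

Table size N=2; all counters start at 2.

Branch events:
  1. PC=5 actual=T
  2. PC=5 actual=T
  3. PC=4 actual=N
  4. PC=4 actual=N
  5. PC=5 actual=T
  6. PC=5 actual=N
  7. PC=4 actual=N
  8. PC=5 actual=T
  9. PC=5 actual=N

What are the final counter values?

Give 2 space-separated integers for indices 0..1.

Answer: 0 2

Derivation:
Ev 1: PC=5 idx=1 pred=T actual=T -> ctr[1]=3
Ev 2: PC=5 idx=1 pred=T actual=T -> ctr[1]=3
Ev 3: PC=4 idx=0 pred=T actual=N -> ctr[0]=1
Ev 4: PC=4 idx=0 pred=N actual=N -> ctr[0]=0
Ev 5: PC=5 idx=1 pred=T actual=T -> ctr[1]=3
Ev 6: PC=5 idx=1 pred=T actual=N -> ctr[1]=2
Ev 7: PC=4 idx=0 pred=N actual=N -> ctr[0]=0
Ev 8: PC=5 idx=1 pred=T actual=T -> ctr[1]=3
Ev 9: PC=5 idx=1 pred=T actual=N -> ctr[1]=2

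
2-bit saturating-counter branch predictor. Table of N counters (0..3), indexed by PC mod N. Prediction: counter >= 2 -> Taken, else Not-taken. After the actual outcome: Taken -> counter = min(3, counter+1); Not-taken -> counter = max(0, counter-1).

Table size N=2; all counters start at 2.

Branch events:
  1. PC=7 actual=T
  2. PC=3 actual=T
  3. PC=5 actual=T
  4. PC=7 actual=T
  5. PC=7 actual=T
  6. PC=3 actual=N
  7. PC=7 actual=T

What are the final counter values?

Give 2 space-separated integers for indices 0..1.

Answer: 2 3

Derivation:
Ev 1: PC=7 idx=1 pred=T actual=T -> ctr[1]=3
Ev 2: PC=3 idx=1 pred=T actual=T -> ctr[1]=3
Ev 3: PC=5 idx=1 pred=T actual=T -> ctr[1]=3
Ev 4: PC=7 idx=1 pred=T actual=T -> ctr[1]=3
Ev 5: PC=7 idx=1 pred=T actual=T -> ctr[1]=3
Ev 6: PC=3 idx=1 pred=T actual=N -> ctr[1]=2
Ev 7: PC=7 idx=1 pred=T actual=T -> ctr[1]=3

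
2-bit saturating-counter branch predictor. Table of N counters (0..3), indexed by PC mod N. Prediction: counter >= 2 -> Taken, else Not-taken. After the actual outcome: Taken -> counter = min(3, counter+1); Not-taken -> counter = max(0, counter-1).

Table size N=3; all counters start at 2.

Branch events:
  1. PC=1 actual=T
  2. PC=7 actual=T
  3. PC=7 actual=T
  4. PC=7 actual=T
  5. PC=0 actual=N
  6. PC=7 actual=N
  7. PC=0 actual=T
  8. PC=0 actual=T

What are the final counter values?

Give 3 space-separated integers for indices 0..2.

Ev 1: PC=1 idx=1 pred=T actual=T -> ctr[1]=3
Ev 2: PC=7 idx=1 pred=T actual=T -> ctr[1]=3
Ev 3: PC=7 idx=1 pred=T actual=T -> ctr[1]=3
Ev 4: PC=7 idx=1 pred=T actual=T -> ctr[1]=3
Ev 5: PC=0 idx=0 pred=T actual=N -> ctr[0]=1
Ev 6: PC=7 idx=1 pred=T actual=N -> ctr[1]=2
Ev 7: PC=0 idx=0 pred=N actual=T -> ctr[0]=2
Ev 8: PC=0 idx=0 pred=T actual=T -> ctr[0]=3

Answer: 3 2 2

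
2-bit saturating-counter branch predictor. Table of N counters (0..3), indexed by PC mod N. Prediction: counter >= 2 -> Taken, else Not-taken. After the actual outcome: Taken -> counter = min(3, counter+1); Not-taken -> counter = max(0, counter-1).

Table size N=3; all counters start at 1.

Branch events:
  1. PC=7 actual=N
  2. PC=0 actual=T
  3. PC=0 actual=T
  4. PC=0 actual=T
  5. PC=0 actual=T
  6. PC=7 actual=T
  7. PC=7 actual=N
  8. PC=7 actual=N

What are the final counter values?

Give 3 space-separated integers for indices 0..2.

Answer: 3 0 1

Derivation:
Ev 1: PC=7 idx=1 pred=N actual=N -> ctr[1]=0
Ev 2: PC=0 idx=0 pred=N actual=T -> ctr[0]=2
Ev 3: PC=0 idx=0 pred=T actual=T -> ctr[0]=3
Ev 4: PC=0 idx=0 pred=T actual=T -> ctr[0]=3
Ev 5: PC=0 idx=0 pred=T actual=T -> ctr[0]=3
Ev 6: PC=7 idx=1 pred=N actual=T -> ctr[1]=1
Ev 7: PC=7 idx=1 pred=N actual=N -> ctr[1]=0
Ev 8: PC=7 idx=1 pred=N actual=N -> ctr[1]=0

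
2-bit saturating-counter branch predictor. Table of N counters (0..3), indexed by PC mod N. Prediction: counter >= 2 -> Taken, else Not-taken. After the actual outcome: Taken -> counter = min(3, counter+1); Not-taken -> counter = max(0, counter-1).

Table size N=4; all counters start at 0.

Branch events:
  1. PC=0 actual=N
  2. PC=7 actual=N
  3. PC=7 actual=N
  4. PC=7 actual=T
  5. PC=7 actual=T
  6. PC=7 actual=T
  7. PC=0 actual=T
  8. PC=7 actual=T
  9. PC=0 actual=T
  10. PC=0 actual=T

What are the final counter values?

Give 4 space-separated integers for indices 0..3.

Ev 1: PC=0 idx=0 pred=N actual=N -> ctr[0]=0
Ev 2: PC=7 idx=3 pred=N actual=N -> ctr[3]=0
Ev 3: PC=7 idx=3 pred=N actual=N -> ctr[3]=0
Ev 4: PC=7 idx=3 pred=N actual=T -> ctr[3]=1
Ev 5: PC=7 idx=3 pred=N actual=T -> ctr[3]=2
Ev 6: PC=7 idx=3 pred=T actual=T -> ctr[3]=3
Ev 7: PC=0 idx=0 pred=N actual=T -> ctr[0]=1
Ev 8: PC=7 idx=3 pred=T actual=T -> ctr[3]=3
Ev 9: PC=0 idx=0 pred=N actual=T -> ctr[0]=2
Ev 10: PC=0 idx=0 pred=T actual=T -> ctr[0]=3

Answer: 3 0 0 3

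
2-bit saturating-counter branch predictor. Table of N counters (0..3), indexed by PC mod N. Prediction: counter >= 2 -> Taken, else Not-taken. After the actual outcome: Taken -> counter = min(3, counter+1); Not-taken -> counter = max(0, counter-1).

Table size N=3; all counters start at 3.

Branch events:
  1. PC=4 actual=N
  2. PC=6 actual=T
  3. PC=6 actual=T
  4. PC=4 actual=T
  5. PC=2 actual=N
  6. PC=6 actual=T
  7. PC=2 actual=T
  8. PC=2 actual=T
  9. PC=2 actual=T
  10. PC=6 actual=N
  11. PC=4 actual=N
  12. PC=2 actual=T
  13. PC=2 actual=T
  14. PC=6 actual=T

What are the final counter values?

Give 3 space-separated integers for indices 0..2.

Ev 1: PC=4 idx=1 pred=T actual=N -> ctr[1]=2
Ev 2: PC=6 idx=0 pred=T actual=T -> ctr[0]=3
Ev 3: PC=6 idx=0 pred=T actual=T -> ctr[0]=3
Ev 4: PC=4 idx=1 pred=T actual=T -> ctr[1]=3
Ev 5: PC=2 idx=2 pred=T actual=N -> ctr[2]=2
Ev 6: PC=6 idx=0 pred=T actual=T -> ctr[0]=3
Ev 7: PC=2 idx=2 pred=T actual=T -> ctr[2]=3
Ev 8: PC=2 idx=2 pred=T actual=T -> ctr[2]=3
Ev 9: PC=2 idx=2 pred=T actual=T -> ctr[2]=3
Ev 10: PC=6 idx=0 pred=T actual=N -> ctr[0]=2
Ev 11: PC=4 idx=1 pred=T actual=N -> ctr[1]=2
Ev 12: PC=2 idx=2 pred=T actual=T -> ctr[2]=3
Ev 13: PC=2 idx=2 pred=T actual=T -> ctr[2]=3
Ev 14: PC=6 idx=0 pred=T actual=T -> ctr[0]=3

Answer: 3 2 3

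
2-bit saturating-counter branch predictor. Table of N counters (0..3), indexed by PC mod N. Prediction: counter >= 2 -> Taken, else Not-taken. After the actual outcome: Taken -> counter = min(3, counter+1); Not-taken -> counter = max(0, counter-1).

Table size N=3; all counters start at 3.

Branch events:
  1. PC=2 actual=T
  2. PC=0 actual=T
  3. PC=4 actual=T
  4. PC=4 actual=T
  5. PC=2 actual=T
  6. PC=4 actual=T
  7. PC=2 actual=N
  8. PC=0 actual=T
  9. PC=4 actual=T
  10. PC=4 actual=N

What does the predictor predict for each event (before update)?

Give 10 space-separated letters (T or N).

Ev 1: PC=2 idx=2 pred=T actual=T -> ctr[2]=3
Ev 2: PC=0 idx=0 pred=T actual=T -> ctr[0]=3
Ev 3: PC=4 idx=1 pred=T actual=T -> ctr[1]=3
Ev 4: PC=4 idx=1 pred=T actual=T -> ctr[1]=3
Ev 5: PC=2 idx=2 pred=T actual=T -> ctr[2]=3
Ev 6: PC=4 idx=1 pred=T actual=T -> ctr[1]=3
Ev 7: PC=2 idx=2 pred=T actual=N -> ctr[2]=2
Ev 8: PC=0 idx=0 pred=T actual=T -> ctr[0]=3
Ev 9: PC=4 idx=1 pred=T actual=T -> ctr[1]=3
Ev 10: PC=4 idx=1 pred=T actual=N -> ctr[1]=2

Answer: T T T T T T T T T T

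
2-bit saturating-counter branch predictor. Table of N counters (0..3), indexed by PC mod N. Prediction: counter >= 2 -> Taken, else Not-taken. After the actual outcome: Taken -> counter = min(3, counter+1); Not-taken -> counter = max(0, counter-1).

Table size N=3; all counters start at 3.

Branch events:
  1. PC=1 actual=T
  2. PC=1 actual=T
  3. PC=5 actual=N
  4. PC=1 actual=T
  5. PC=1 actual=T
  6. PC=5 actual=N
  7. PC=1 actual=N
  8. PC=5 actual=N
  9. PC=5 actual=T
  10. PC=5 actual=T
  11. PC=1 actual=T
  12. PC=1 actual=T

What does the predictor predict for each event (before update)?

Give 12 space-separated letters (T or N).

Answer: T T T T T T T N N N T T

Derivation:
Ev 1: PC=1 idx=1 pred=T actual=T -> ctr[1]=3
Ev 2: PC=1 idx=1 pred=T actual=T -> ctr[1]=3
Ev 3: PC=5 idx=2 pred=T actual=N -> ctr[2]=2
Ev 4: PC=1 idx=1 pred=T actual=T -> ctr[1]=3
Ev 5: PC=1 idx=1 pred=T actual=T -> ctr[1]=3
Ev 6: PC=5 idx=2 pred=T actual=N -> ctr[2]=1
Ev 7: PC=1 idx=1 pred=T actual=N -> ctr[1]=2
Ev 8: PC=5 idx=2 pred=N actual=N -> ctr[2]=0
Ev 9: PC=5 idx=2 pred=N actual=T -> ctr[2]=1
Ev 10: PC=5 idx=2 pred=N actual=T -> ctr[2]=2
Ev 11: PC=1 idx=1 pred=T actual=T -> ctr[1]=3
Ev 12: PC=1 idx=1 pred=T actual=T -> ctr[1]=3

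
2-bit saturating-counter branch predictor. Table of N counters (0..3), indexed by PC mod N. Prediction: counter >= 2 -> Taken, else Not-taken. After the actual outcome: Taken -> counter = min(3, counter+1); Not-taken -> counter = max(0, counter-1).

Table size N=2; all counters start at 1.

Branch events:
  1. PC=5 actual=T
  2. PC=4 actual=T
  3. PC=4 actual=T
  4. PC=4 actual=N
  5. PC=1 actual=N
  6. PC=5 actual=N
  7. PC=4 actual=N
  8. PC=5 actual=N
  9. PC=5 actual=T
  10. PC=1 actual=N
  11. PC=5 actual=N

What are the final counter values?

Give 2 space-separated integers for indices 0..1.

Answer: 1 0

Derivation:
Ev 1: PC=5 idx=1 pred=N actual=T -> ctr[1]=2
Ev 2: PC=4 idx=0 pred=N actual=T -> ctr[0]=2
Ev 3: PC=4 idx=0 pred=T actual=T -> ctr[0]=3
Ev 4: PC=4 idx=0 pred=T actual=N -> ctr[0]=2
Ev 5: PC=1 idx=1 pred=T actual=N -> ctr[1]=1
Ev 6: PC=5 idx=1 pred=N actual=N -> ctr[1]=0
Ev 7: PC=4 idx=0 pred=T actual=N -> ctr[0]=1
Ev 8: PC=5 idx=1 pred=N actual=N -> ctr[1]=0
Ev 9: PC=5 idx=1 pred=N actual=T -> ctr[1]=1
Ev 10: PC=1 idx=1 pred=N actual=N -> ctr[1]=0
Ev 11: PC=5 idx=1 pred=N actual=N -> ctr[1]=0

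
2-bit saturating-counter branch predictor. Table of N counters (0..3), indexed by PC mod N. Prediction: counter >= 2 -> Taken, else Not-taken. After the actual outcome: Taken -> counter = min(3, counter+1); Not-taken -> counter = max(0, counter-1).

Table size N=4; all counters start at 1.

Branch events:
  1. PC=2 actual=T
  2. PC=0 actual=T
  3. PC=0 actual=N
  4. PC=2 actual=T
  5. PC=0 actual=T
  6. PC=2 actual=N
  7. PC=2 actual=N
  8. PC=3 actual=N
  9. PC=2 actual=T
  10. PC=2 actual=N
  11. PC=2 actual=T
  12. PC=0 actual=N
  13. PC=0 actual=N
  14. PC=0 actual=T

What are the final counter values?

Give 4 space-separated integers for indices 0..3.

Ev 1: PC=2 idx=2 pred=N actual=T -> ctr[2]=2
Ev 2: PC=0 idx=0 pred=N actual=T -> ctr[0]=2
Ev 3: PC=0 idx=0 pred=T actual=N -> ctr[0]=1
Ev 4: PC=2 idx=2 pred=T actual=T -> ctr[2]=3
Ev 5: PC=0 idx=0 pred=N actual=T -> ctr[0]=2
Ev 6: PC=2 idx=2 pred=T actual=N -> ctr[2]=2
Ev 7: PC=2 idx=2 pred=T actual=N -> ctr[2]=1
Ev 8: PC=3 idx=3 pred=N actual=N -> ctr[3]=0
Ev 9: PC=2 idx=2 pred=N actual=T -> ctr[2]=2
Ev 10: PC=2 idx=2 pred=T actual=N -> ctr[2]=1
Ev 11: PC=2 idx=2 pred=N actual=T -> ctr[2]=2
Ev 12: PC=0 idx=0 pred=T actual=N -> ctr[0]=1
Ev 13: PC=0 idx=0 pred=N actual=N -> ctr[0]=0
Ev 14: PC=0 idx=0 pred=N actual=T -> ctr[0]=1

Answer: 1 1 2 0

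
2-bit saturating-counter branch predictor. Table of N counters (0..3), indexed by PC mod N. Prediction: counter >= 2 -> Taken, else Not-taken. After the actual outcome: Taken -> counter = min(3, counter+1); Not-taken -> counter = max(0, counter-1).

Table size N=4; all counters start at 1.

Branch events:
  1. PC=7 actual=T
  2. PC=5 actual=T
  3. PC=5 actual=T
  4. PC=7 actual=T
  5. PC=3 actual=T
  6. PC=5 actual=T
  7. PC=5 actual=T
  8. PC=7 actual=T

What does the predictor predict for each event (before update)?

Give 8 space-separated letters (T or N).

Ev 1: PC=7 idx=3 pred=N actual=T -> ctr[3]=2
Ev 2: PC=5 idx=1 pred=N actual=T -> ctr[1]=2
Ev 3: PC=5 idx=1 pred=T actual=T -> ctr[1]=3
Ev 4: PC=7 idx=3 pred=T actual=T -> ctr[3]=3
Ev 5: PC=3 idx=3 pred=T actual=T -> ctr[3]=3
Ev 6: PC=5 idx=1 pred=T actual=T -> ctr[1]=3
Ev 7: PC=5 idx=1 pred=T actual=T -> ctr[1]=3
Ev 8: PC=7 idx=3 pred=T actual=T -> ctr[3]=3

Answer: N N T T T T T T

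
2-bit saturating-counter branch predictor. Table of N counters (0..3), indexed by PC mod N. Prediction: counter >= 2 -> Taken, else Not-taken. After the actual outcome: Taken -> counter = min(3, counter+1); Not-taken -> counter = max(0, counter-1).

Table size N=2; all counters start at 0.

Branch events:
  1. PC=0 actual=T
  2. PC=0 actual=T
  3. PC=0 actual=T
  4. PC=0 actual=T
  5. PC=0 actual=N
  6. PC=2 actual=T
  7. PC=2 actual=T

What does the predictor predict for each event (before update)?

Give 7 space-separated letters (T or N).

Ev 1: PC=0 idx=0 pred=N actual=T -> ctr[0]=1
Ev 2: PC=0 idx=0 pred=N actual=T -> ctr[0]=2
Ev 3: PC=0 idx=0 pred=T actual=T -> ctr[0]=3
Ev 4: PC=0 idx=0 pred=T actual=T -> ctr[0]=3
Ev 5: PC=0 idx=0 pred=T actual=N -> ctr[0]=2
Ev 6: PC=2 idx=0 pred=T actual=T -> ctr[0]=3
Ev 7: PC=2 idx=0 pred=T actual=T -> ctr[0]=3

Answer: N N T T T T T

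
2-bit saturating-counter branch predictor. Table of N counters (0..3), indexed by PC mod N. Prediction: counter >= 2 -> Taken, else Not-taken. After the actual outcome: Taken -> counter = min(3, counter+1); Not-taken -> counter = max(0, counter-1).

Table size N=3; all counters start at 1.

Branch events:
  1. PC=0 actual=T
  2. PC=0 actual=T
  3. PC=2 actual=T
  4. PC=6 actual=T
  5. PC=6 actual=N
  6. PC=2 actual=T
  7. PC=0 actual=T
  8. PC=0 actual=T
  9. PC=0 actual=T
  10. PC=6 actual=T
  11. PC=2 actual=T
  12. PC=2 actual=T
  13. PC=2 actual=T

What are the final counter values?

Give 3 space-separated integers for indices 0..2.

Ev 1: PC=0 idx=0 pred=N actual=T -> ctr[0]=2
Ev 2: PC=0 idx=0 pred=T actual=T -> ctr[0]=3
Ev 3: PC=2 idx=2 pred=N actual=T -> ctr[2]=2
Ev 4: PC=6 idx=0 pred=T actual=T -> ctr[0]=3
Ev 5: PC=6 idx=0 pred=T actual=N -> ctr[0]=2
Ev 6: PC=2 idx=2 pred=T actual=T -> ctr[2]=3
Ev 7: PC=0 idx=0 pred=T actual=T -> ctr[0]=3
Ev 8: PC=0 idx=0 pred=T actual=T -> ctr[0]=3
Ev 9: PC=0 idx=0 pred=T actual=T -> ctr[0]=3
Ev 10: PC=6 idx=0 pred=T actual=T -> ctr[0]=3
Ev 11: PC=2 idx=2 pred=T actual=T -> ctr[2]=3
Ev 12: PC=2 idx=2 pred=T actual=T -> ctr[2]=3
Ev 13: PC=2 idx=2 pred=T actual=T -> ctr[2]=3

Answer: 3 1 3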